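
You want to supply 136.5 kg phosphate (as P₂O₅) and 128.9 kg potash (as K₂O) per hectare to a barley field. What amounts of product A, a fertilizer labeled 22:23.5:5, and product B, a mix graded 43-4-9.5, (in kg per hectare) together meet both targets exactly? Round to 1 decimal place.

Let a = kg of product A, b = kg of product B (per hectare).
P₂O₅: 0.235·a + 0.04·b = 136.5
K₂O: 0.05·a + 0.095·b = 128.9
Solving simultaneously: a = 384.33, b = 1154.56.

384.3 kg product A, 1154.6 kg product B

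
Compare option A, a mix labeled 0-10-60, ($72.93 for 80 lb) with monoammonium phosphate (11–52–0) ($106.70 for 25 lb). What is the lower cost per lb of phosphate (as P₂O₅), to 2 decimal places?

option A: P₂O₅ per bag = 80 × 10% = 8 lb; cost = 72.93 / 8 = $9.1163/lb P₂O₅.
monoammonium phosphate: P₂O₅ per bag = 25 × 52% = 13 lb; cost = 106.70 / 13 = $8.2077/lb P₂O₅.
monoammonium phosphate is cheaper.

$8.21 per lb P₂O₅ (monoammonium phosphate)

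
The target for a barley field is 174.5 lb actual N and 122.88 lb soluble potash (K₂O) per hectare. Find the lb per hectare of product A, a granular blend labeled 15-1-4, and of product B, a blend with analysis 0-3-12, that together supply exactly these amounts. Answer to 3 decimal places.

1163.333 lb product A, 636.222 lb product B

Per-hectare balance (a = product A, b = product B):
N: 0.15·a + 0·b = 174.5
K₂O: 0.04·a + 0.12·b = 122.88
From row1: a = (174.5 − 0·b) / 0.15.
Into row2: 0.04·(174.5 − 0·b)/0.15 + 0.12·b = 122.88 → b = 636.2222, a = 1163.3333.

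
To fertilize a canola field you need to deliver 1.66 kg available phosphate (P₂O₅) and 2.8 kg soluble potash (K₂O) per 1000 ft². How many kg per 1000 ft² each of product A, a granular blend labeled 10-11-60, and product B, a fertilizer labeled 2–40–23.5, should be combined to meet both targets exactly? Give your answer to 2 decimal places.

3.41 kg product A, 3.21 kg product B

With a, b = kg per 1000 ft² of product A and product B:
P₂O₅: 0.11·a + 0.4·b = 1.66
K₂O: 0.6·a + 0.235·b = 2.8
Solving simultaneously: a = 3.40836, b = 3.2127.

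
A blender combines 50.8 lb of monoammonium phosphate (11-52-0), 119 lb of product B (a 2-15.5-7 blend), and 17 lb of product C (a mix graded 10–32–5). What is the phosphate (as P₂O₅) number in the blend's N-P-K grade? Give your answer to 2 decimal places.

26.93% P₂O₅

Total mass = 50.8 + 119 + 17 = 186.8 lb.
P₂O₅ mass = 52%×50.8 + 15.5%×119 + 32%×17 = 50.301 lb.
% P₂O₅ = 50.301 / 186.8 = 26.9277%.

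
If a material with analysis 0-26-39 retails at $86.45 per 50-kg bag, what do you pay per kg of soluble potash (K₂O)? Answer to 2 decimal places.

K₂O in bag = 50 × 39% = 19.5 kg.
Cost per kg K₂O = $86.45 / 19.5 = $4.4333.

$4.43 per kg K₂O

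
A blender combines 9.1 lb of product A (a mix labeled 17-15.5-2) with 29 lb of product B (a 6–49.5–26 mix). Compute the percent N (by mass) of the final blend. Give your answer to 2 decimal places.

8.63% N

Total mass = 9.1 + 29 = 38.1 lb.
N mass = 17%×9.1 + 6%×29 = 3.287 lb.
% N = 3.287 / 38.1 = 8.6273%.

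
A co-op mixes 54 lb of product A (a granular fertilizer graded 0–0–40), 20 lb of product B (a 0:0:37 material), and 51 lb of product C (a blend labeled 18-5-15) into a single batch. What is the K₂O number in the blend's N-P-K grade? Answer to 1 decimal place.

29.3% K₂O

Total mass = 54 + 20 + 51 = 125 lb.
K₂O mass = 40%×54 + 37%×20 + 15%×51 = 36.65 lb.
% K₂O = 36.65 / 125 = 29.32%.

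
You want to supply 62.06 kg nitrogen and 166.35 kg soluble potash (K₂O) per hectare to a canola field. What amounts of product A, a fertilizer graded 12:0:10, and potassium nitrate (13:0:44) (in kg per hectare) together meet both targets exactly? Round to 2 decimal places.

Let a = kg of product A, b = kg of potassium nitrate (per hectare).
N: 0.12·a + 0.13·b = 62.06
K₂O: 0.1·a + 0.44·b = 166.35
Eliminate b: (row1) − 0.13/0.44·(row2) → 0.0904545·a = 12.9111, so a = 142.736.
Then b = (166.35 − 0.1·142.736) / 0.44 = 345.628.

142.74 kg product A, 345.63 kg potassium nitrate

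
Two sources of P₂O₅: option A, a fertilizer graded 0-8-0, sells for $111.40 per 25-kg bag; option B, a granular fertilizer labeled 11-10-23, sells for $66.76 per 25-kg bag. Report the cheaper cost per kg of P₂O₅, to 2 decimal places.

$26.70 per kg P₂O₅ (option B)

option A: P₂O₅ per bag = 25 × 8% = 2 kg; cost = 111.40 / 2 = $55.7000/kg P₂O₅.
option B: P₂O₅ per bag = 25 × 10% = 2.5 kg; cost = 66.76 / 2.5 = $26.7040/kg P₂O₅.
option B is cheaper.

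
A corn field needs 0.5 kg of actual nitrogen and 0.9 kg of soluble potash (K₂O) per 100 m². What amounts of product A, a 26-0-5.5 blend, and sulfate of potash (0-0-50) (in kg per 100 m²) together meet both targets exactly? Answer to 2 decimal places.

Per-100 m² balance (a = product A, b = sulfate of potash):
N: 0.26·a + 0·b = 0.5
K₂O: 0.055·a + 0.5·b = 0.9
Eliminate b: (row1) − 0/0.5·(row2) → 0.26·a = 0.5, so a = 1.92308.
Then b = (0.9 − 0.055·1.92308) / 0.5 = 1.58846.

1.92 kg product A, 1.59 kg sulfate of potash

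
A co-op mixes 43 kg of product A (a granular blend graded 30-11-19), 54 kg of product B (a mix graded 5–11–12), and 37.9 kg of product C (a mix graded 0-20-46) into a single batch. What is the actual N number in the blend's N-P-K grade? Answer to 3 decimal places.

11.564% N

Total mass = 43 + 54 + 37.9 = 134.9 kg.
N mass = 30%×43 + 5%×54 + 0%×37.9 = 15.6 kg.
% N = 15.6 / 134.9 = 11.5641%.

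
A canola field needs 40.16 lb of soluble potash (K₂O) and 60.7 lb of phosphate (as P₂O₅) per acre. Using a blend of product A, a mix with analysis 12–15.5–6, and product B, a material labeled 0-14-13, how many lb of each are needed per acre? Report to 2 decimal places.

Let a = lb of product A, b = lb of product B (per acre).
K₂O: 0.06·a + 0.13·b = 40.16
P₂O₅: 0.155·a + 0.14·b = 60.7
From row1: a = (40.16 − 0.13·b) / 0.06.
Into row2: 0.155·(40.16 − 0.13·b)/0.06 + 0.14·b = 60.7 → b = 219.813, a = 193.072.

193.07 lb product A, 219.81 lb product B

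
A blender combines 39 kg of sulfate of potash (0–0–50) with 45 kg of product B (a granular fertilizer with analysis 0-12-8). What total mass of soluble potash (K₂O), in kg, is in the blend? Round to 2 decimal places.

23.10 kg K₂O

K₂O mass = 50%×39 + 8%×45 = 23.1 kg.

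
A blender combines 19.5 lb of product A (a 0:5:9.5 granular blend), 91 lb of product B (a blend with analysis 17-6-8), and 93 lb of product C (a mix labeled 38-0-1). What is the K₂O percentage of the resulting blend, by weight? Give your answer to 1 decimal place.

4.9% K₂O

Total mass = 19.5 + 91 + 93 = 203.5 lb.
K₂O mass = 9.5%×19.5 + 8%×91 + 1%×93 = 10.0625 lb.
% K₂O = 10.0625 / 203.5 = 4.94472%.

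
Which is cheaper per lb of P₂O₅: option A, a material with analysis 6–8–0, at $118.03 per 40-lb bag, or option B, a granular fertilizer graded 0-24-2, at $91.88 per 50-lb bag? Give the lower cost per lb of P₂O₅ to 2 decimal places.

$7.66 per lb P₂O₅ (option B)

option A: P₂O₅ per bag = 40 × 8% = 3.2 lb; cost = 118.03 / 3.2 = $36.8844/lb P₂O₅.
option B: P₂O₅ per bag = 50 × 24% = 12 lb; cost = 91.88 / 12 = $7.6567/lb P₂O₅.
option B is cheaper.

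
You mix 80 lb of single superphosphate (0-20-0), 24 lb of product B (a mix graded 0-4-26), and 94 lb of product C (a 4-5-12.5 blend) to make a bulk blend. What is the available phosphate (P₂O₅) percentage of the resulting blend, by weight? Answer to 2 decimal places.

Total mass = 80 + 24 + 94 = 198 lb.
P₂O₅ mass = 20%×80 + 4%×24 + 5%×94 = 21.66 lb.
% P₂O₅ = 21.66 / 198 = 10.9394%.

10.94% P₂O₅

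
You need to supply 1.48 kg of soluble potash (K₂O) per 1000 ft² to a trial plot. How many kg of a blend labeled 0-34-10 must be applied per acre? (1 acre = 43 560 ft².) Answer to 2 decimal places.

644.69 kg of product per acre

Product per 1000 ft² = 1.48 / 10% = 14.8 kg.
Convert to per acre: 14.8 × 43.56 = 644.688 kg.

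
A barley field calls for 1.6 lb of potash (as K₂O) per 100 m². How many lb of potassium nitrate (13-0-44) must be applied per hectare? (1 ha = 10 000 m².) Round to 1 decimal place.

363.6 lb of product per hectare

Product per 100 m² = 1.6 / 44% = 3.63636 lb.
Convert to per hectare: 3.63636 × 100 = 363.636 lb.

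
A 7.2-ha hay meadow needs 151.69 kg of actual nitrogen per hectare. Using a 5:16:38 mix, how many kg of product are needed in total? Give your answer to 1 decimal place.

Product per hectare = 151.69 / 5% = 3033.8 kg.
Total product = 3033.8 × 7.2 = 21843.36 kg.

21843.4 kg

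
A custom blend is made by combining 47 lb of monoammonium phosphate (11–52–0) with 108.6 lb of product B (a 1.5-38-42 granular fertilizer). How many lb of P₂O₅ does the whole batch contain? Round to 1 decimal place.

65.7 lb P₂O₅

P₂O₅ mass = 52%×47 + 38%×108.6 = 65.708 lb.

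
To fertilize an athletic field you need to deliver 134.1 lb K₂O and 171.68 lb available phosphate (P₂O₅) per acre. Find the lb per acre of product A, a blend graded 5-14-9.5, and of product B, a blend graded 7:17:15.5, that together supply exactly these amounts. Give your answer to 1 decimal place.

687.1 lb product A, 444.0 lb product B

Let a = lb of product A, b = lb of product B (per acre).
K₂O: 0.095·a + 0.155·b = 134.1
P₂O₅: 0.14·a + 0.17·b = 171.68
From row1: a = (134.1 − 0.155·b) / 0.095.
Into row2: 0.14·(134.1 − 0.155·b)/0.095 + 0.17·b = 171.68 → b = 444.036, a = 687.099.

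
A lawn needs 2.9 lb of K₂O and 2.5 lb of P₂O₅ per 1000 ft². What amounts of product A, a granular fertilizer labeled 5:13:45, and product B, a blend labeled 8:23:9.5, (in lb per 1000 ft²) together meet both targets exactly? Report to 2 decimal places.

4.71 lb product A, 8.21 lb product B

With a, b = lb per 1000 ft² of product A and product B:
K₂O: 0.45·a + 0.095·b = 2.9
P₂O₅: 0.13·a + 0.23·b = 2.5
Eliminate b: (row1) − 0.095/0.23·(row2) → 0.396304·a = 1.86739, so a = 4.71201.
Then b = (2.5 − 0.13·4.71201) / 0.23 = 8.20625.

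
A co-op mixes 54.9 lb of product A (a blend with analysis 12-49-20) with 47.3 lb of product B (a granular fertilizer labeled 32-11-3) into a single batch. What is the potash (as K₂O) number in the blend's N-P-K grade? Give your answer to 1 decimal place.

Total mass = 54.9 + 47.3 = 102.2 lb.
K₂O mass = 20%×54.9 + 3%×47.3 = 12.399 lb.
% K₂O = 12.399 / 102.2 = 12.1321%.

12.1% K₂O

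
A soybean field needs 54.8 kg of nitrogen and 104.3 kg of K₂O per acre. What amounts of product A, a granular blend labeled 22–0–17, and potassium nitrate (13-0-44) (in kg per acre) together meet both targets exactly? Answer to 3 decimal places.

141.272 kg product A, 182.463 kg potassium nitrate

With a, b = kg per acre of product A and potassium nitrate:
N: 0.22·a + 0.13·b = 54.8
K₂O: 0.17·a + 0.44·b = 104.3
Eliminate a: (row1) − 0.22/0.17·(row2) → -0.439412·b = -80.1765, so b = 182.4632.
Back-substitute: a = (54.8 − 0.13·182.4632) / 0.22 = 141.2718.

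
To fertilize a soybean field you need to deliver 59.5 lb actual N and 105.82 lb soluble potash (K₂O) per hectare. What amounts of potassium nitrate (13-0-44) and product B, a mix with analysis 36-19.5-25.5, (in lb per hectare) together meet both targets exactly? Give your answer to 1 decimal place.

183.0 lb potassium nitrate, 99.2 lb product B

With a, b = lb per hectare of potassium nitrate and product B:
N: 0.13·a + 0.36·b = 59.5
K₂O: 0.44·a + 0.255·b = 105.82
Eliminate a: (row1) − 0.13/0.44·(row2) → 0.284659·b = 28.235, so b = 99.1888.
Back-substitute: a = (59.5 − 0.36·99.1888) / 0.13 = 183.016.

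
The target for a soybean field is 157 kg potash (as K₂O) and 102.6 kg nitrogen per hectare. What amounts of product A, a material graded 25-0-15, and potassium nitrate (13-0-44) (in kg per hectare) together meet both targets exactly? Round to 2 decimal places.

273.30 kg product A, 263.65 kg potassium nitrate

With a, b = kg per hectare of product A and potassium nitrate:
K₂O: 0.15·a + 0.44·b = 157
N: 0.25·a + 0.13·b = 102.6
Solving simultaneously: a = 273.304, b = 263.646.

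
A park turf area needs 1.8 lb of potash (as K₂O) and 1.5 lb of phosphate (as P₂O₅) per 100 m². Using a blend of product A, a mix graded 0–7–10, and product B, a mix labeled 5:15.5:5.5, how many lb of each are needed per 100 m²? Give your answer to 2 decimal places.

Let a = lb of product A, b = lb of product B (per 100 m²).
K₂O: 0.1·a + 0.055·b = 1.8
P₂O₅: 0.07·a + 0.155·b = 1.5
Solving simultaneously: a = 16.867, b = 2.06009.

16.87 lb product A, 2.06 lb product B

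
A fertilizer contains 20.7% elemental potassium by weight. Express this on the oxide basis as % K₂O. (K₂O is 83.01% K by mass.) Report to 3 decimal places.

%K₂O = 20.7 / 0.8301 = 24.9368%.

24.937% K₂O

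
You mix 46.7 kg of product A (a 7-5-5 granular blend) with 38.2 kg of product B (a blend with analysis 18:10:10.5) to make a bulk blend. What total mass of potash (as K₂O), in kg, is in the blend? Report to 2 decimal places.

K₂O mass = 5%×46.7 + 10.5%×38.2 = 6.346 kg.

6.35 kg K₂O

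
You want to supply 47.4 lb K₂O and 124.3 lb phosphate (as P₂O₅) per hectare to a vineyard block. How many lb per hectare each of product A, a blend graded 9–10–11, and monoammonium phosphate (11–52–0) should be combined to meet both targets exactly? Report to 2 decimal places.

430.91 lb product A, 156.17 lb monoammonium phosphate

Per-hectare balance (a = product A, b = monoammonium phosphate):
K₂O: 0.11·a + 0·b = 47.4
P₂O₅: 0.1·a + 0.52·b = 124.3
Solving simultaneously: a = 430.909, b = 156.171.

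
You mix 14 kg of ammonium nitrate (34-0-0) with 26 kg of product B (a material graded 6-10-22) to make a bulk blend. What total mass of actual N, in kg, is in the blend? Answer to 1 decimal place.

6.3 kg N

N mass = 34%×14 + 6%×26 = 6.32 kg.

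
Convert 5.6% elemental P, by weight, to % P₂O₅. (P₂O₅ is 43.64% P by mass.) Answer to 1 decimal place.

%P₂O₅ = 5.6 / 0.4364 = 12.8323%.

12.8% P₂O₅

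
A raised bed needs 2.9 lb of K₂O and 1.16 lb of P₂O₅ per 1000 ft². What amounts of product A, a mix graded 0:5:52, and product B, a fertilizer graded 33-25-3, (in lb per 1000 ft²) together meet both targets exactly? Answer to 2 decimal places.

Per-1000 ft² balance (a = product A, b = product B):
K₂O: 0.52·a + 0.03·b = 2.9
P₂O₅: 0.05·a + 0.25·b = 1.16
Eliminate b: (row1) − 0.03/0.25·(row2) → 0.514·a = 2.7608, so a = 5.37121.
Then b = (1.16 − 0.05·5.37121) / 0.25 = 3.56576.

5.37 lb product A, 3.57 lb product B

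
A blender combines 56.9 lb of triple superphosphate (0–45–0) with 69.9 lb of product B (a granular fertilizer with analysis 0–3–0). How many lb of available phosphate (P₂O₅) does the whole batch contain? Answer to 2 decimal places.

27.70 lb P₂O₅

P₂O₅ mass = 45%×56.9 + 3%×69.9 = 27.702 lb.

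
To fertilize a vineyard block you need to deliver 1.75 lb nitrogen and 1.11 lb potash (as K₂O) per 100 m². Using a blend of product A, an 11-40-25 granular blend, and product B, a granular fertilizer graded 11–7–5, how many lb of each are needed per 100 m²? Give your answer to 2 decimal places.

With a, b = lb per 100 m² of product A and product B:
N: 0.11·a + 0.11·b = 1.75
K₂O: 0.25·a + 0.05·b = 1.11
From row1: a = (1.75 − 0.11·b) / 0.11.
Into row2: 0.25·(1.75 − 0.11·b)/0.11 + 0.05·b = 1.11 → b = 14.3364, a = 1.57273.

1.57 lb product A, 14.34 lb product B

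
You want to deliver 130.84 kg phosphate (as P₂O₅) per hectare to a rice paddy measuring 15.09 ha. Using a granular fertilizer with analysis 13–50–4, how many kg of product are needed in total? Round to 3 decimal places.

3948.751 kg

Product per hectare = 130.84 / 50% = 261.68 kg.
Total product = 261.68 × 15.09 = 3948.7512 kg.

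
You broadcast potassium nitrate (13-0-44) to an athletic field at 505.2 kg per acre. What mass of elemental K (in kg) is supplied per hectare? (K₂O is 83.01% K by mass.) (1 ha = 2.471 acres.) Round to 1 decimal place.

K₂O per acre = 505.2 × 44% = 222.288 kg.
Elemental K = 222.288 × 0.8301 = 184.521 kg per acre.
Convert to per hectare: 184.521 × 2.471 = 455.952 kg.

456.0 kg K per hectare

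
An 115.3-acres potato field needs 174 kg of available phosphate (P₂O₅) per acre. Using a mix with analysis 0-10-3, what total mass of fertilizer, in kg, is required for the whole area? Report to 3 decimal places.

Product per acre = 174 / 10% = 1740 kg.
Total product = 1740 × 115.3 = 200622 kg.

200622.000 kg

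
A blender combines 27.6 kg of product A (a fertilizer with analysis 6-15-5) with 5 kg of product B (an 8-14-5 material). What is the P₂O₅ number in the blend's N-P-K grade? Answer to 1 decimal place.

14.8% P₂O₅

Total mass = 27.6 + 5 = 32.6 kg.
P₂O₅ mass = 15%×27.6 + 14%×5 = 4.84 kg.
% P₂O₅ = 4.84 / 32.6 = 14.8466%.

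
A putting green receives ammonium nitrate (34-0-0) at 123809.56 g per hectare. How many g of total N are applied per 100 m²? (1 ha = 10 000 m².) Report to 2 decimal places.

420.95 g N per hundred sq m

nitrogen per hectare = 123809.56 × 34% = 42095.3 g.
Convert to per 100 m²: 42095.3 × 0.01 = 420.953 g.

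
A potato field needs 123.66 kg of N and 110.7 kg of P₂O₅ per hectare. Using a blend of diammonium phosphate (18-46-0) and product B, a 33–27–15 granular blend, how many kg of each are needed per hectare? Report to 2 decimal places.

With a, b = kg per hectare of diammonium phosphate and product B:
N: 0.18·a + 0.33·b = 123.66
P₂O₅: 0.46·a + 0.27·b = 110.7
From row1: a = (123.66 − 0.33·b) / 0.18.
Into row2: 0.46·(123.66 − 0.33·b)/0.18 + 0.27·b = 110.7 → b = 358.116, a = 30.4535.

30.45 kg diammonium phosphate, 358.12 kg product B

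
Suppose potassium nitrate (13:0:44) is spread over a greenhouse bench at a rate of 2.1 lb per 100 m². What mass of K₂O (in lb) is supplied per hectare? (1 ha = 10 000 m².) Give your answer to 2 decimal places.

K₂O per 100 m² = 2.1 × 44% = 0.924 lb.
Convert to per hectare: 0.924 × 100 = 92.4 lb.

92.40 lb K₂O per hectare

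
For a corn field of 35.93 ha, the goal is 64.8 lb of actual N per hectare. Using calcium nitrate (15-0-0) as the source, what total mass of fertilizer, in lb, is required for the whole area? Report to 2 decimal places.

Product per hectare = 64.8 / 15% = 432 lb.
Total product = 432 × 35.93 = 15521.76 lb.

15521.76 lb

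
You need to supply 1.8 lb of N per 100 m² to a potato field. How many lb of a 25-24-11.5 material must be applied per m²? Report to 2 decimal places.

0.07 lb of product per sq m

Product per 100 m² = 1.8 / 25% = 7.2 lb.
Convert to per m²: 7.2 × 0.01 = 0.072 lb.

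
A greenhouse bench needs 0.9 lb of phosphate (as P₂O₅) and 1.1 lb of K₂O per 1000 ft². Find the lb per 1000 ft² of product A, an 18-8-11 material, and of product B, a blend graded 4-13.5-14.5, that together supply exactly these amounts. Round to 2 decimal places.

Let a = lb of product A, b = lb of product B (per 1000 ft²).
P₂O₅: 0.08·a + 0.135·b = 0.9
K₂O: 0.11·a + 0.145·b = 1.1
Eliminate b: (row1) − 0.135/0.145·(row2) → -0.0224138·a = -0.124138, so a = 5.53846.
Then b = (1.1 − 0.11·5.53846) / 0.145 = 3.38462.

5.54 lb product A, 3.38 lb product B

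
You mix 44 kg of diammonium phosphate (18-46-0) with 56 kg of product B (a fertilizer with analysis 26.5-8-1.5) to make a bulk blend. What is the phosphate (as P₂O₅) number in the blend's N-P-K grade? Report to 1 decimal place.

Total mass = 44 + 56 = 100 kg.
P₂O₅ mass = 46%×44 + 8%×56 = 24.72 kg.
% P₂O₅ = 24.72 / 100 = 24.72%.

24.7% P₂O₅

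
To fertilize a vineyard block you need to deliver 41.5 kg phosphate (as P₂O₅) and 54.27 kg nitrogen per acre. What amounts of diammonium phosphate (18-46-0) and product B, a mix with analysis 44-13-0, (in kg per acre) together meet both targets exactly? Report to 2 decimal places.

With a, b = kg per acre of diammonium phosphate and product B:
P₂O₅: 0.46·a + 0.13·b = 41.5
N: 0.18·a + 0.44·b = 54.27
Solving simultaneously: a = 62.5972, b = 97.733.

62.60 kg diammonium phosphate, 97.73 kg product B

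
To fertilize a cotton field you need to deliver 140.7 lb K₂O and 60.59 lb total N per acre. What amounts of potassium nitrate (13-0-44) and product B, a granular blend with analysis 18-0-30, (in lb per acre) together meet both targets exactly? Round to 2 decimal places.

With a, b = lb per acre of potassium nitrate and product B:
K₂O: 0.44·a + 0.3·b = 140.7
N: 0.13·a + 0.18·b = 60.59
Solving simultaneously: a = 177.836, b = 208.174.

177.84 lb potassium nitrate, 208.17 lb product B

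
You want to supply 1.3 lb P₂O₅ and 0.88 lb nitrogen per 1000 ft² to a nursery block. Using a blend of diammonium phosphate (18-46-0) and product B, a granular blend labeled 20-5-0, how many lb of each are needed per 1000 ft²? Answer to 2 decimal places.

With a, b = lb per 1000 ft² of diammonium phosphate and product B:
P₂O₅: 0.46·a + 0.05·b = 1.3
N: 0.18·a + 0.2·b = 0.88
Solving simultaneously: a = 2.60241, b = 2.05783.

2.60 lb diammonium phosphate, 2.06 lb product B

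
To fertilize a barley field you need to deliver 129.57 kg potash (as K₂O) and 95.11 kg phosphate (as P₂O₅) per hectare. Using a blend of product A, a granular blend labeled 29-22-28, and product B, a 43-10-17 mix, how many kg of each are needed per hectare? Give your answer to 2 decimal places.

Let a = kg of product A, b = kg of product B (per hectare).
K₂O: 0.28·a + 0.17·b = 129.57
P₂O₅: 0.22·a + 0.1·b = 95.11
Eliminate b: (row1) − 0.17/0.1·(row2) → -0.094·a = -32.117, so a = 341.6702.
Then b = (95.11 − 0.22·341.6702) / 0.1 = 199.426.

341.67 kg product A, 199.43 kg product B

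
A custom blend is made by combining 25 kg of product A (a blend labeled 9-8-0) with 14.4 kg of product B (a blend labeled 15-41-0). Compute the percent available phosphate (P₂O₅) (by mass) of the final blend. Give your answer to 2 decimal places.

Total mass = 25 + 14.4 = 39.4 kg.
P₂O₅ mass = 8%×25 + 41%×14.4 = 7.904 kg.
% P₂O₅ = 7.904 / 39.4 = 20.0609%.

20.06% P₂O₅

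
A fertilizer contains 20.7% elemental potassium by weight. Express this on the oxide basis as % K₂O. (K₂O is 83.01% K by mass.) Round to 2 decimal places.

%K₂O = 20.7 / 0.8301 = 24.9368%.

24.94% K₂O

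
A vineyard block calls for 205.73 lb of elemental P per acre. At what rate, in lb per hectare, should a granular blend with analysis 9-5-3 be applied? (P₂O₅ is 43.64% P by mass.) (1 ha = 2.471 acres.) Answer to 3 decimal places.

23297.838 lb of product per hectare

As P₂O₅: 205.73 / 0.4364 = 471.425 lb per acre.
Product per acre = 471.425 / 5% = 9428.51 lb.
Convert to per hectare: 9428.51 × 2.471 = 23297.8382 lb.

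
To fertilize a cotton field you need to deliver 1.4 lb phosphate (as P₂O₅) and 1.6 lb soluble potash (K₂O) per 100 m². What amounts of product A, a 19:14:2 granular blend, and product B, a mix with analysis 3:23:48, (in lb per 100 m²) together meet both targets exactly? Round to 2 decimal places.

Let a = lb of product A, b = lb of product B (per 100 m²).
P₂O₅: 0.14·a + 0.23·b = 1.4
K₂O: 0.02·a + 0.48·b = 1.6
From row1: a = (1.4 − 0.23·b) / 0.14.
Into row2: 0.02·(1.4 − 0.23·b)/0.14 + 0.48·b = 1.6 → b = 3.13099, a = 4.85623.

4.86 lb product A, 3.13 lb product B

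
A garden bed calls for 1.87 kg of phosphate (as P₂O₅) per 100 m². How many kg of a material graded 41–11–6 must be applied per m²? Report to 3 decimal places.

Product per 100 m² = 1.87 / 11% = 17 kg.
Convert to per m²: 17 × 0.01 = 0.17 kg.

0.170 kg of product per sq m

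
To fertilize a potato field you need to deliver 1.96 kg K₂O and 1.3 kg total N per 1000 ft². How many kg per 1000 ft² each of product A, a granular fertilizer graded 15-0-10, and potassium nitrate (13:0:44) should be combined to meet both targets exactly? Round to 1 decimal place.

6.0 kg product A, 3.1 kg potassium nitrate

With a, b = kg per 1000 ft² of product A and potassium nitrate:
K₂O: 0.1·a + 0.44·b = 1.96
N: 0.15·a + 0.13·b = 1.3
Eliminate a: (row1) − 0.1/0.15·(row2) → 0.353333·b = 1.09333, so b = 3.09434.
Back-substitute: a = (1.96 − 0.44·3.09434) / 0.1 = 5.98491.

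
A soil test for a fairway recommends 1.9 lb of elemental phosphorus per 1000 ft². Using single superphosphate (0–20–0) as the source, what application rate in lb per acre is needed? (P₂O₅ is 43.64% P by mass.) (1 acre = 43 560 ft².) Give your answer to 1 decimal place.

948.3 lb of product per acre

As P₂O₅: 1.9 / 0.4364 = 4.3538 lb per 1000 ft².
Product per 1000 ft² = 4.3538 / 20% = 21.769 lb.
Convert to per acre: 21.769 × 43.56 = 948.258 lb.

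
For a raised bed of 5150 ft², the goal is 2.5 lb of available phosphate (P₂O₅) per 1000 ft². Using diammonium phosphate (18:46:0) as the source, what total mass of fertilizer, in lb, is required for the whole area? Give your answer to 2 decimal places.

27.99 lb

Product per 1000 ft² = 2.5 / 46% = 5.43478 lb.
Total product = 5.43478 × 5150 / 1000 = 27.9891 lb.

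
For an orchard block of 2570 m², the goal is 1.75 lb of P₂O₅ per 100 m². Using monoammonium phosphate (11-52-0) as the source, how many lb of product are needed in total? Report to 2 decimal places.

86.49 lb

Product per 100 m² = 1.75 / 52% = 3.36538 lb.
Total product = 3.36538 × 2570 / 100 = 86.4904 lb.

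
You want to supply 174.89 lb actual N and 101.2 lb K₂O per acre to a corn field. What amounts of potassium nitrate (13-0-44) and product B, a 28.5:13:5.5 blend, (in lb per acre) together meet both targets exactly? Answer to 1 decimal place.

Per-acre balance (a = potassium nitrate, b = product B):
N: 0.13·a + 0.285·b = 174.89
K₂O: 0.44·a + 0.055·b = 101.2
Solving simultaneously: a = 162.563, b = 539.498.

162.6 lb potassium nitrate, 539.5 lb product B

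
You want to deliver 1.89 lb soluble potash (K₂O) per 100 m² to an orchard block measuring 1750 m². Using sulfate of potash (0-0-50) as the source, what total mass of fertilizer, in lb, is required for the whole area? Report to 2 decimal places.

66.15 lb

Product per 100 m² = 1.89 / 50% = 3.78 lb.
Total product = 3.78 × 1750 / 100 = 66.15 lb.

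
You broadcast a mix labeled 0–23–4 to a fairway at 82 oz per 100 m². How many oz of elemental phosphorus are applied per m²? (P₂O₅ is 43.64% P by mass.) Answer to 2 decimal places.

P₂O₅ per 100 m² = 82 × 23% = 18.86 oz.
Elemental P = 18.86 × 0.4364 = 8.2305 oz per 100 m².
Convert to per m²: 8.2305 × 0.01 = 0.082305 oz.

0.08 oz P per sq m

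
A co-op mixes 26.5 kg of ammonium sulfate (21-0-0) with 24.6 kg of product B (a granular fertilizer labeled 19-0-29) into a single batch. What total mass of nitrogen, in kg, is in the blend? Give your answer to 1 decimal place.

10.2 kg N

N mass = 21%×26.5 + 19%×24.6 = 10.239 kg.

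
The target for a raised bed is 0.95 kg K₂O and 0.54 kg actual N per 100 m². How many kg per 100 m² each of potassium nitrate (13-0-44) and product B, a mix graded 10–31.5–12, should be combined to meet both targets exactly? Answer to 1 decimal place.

1.1 kg potassium nitrate, 4.0 kg product B

With a, b = kg per 100 m² of potassium nitrate and product B:
K₂O: 0.44·a + 0.12·b = 0.95
N: 0.13·a + 0.1·b = 0.54
Eliminate a: (row1) − 0.44/0.13·(row2) → -0.218462·b = -0.877692, so b = 4.01761.
Back-substitute: a = (0.95 − 0.12·4.01761) / 0.44 = 1.06338.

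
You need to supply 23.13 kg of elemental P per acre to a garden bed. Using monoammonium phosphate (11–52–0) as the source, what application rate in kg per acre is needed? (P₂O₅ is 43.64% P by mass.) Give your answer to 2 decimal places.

As P₂O₅: 23.13 / 0.4364 = 53.0018 kg per acre.
Product per acre = 53.0018 / 52% = 101.927 kg.

101.93 kg of product per acre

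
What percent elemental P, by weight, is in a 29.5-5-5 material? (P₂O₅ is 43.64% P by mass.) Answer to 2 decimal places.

2.18% P

%P = 5 × 0.4364 = 2.182%.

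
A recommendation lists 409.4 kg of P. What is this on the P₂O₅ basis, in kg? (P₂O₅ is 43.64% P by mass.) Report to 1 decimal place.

P₂O₅ = 409.4 / 0.4364 = 938.13 kg.

938.1 kg P₂O₅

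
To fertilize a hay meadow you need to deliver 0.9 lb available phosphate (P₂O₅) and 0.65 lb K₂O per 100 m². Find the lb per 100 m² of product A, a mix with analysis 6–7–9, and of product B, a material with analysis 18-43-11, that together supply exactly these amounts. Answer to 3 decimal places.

Per-100 m² balance (a = product A, b = product B):
P₂O₅: 0.07·a + 0.43·b = 0.9
K₂O: 0.09·a + 0.11·b = 0.65
Eliminate a: (row1) − 0.07/0.09·(row2) → 0.344444·b = 0.394444, so b = 1.14516.
Back-substitute: a = (0.9 − 0.43·1.14516) / 0.07 = 5.82258.

5.823 lb product A, 1.145 lb product B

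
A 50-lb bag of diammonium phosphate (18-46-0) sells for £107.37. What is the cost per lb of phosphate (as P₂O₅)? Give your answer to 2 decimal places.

£4.67 per lb P₂O₅

P₂O₅ in bag = 50 × 46% = 23 lb.
Cost per lb P₂O₅ = £107.37 / 23 = £4.6683.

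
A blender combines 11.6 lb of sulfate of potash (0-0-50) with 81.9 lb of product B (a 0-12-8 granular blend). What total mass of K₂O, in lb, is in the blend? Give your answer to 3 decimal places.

12.352 lb K₂O

K₂O mass = 50%×11.6 + 8%×81.9 = 12.352 lb.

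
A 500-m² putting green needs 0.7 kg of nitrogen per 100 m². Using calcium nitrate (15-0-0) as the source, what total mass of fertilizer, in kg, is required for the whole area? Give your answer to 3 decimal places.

Product per 100 m² = 0.7 / 15% = 4.66667 kg.
Total product = 4.66667 × 500 / 100 = 23.3333 kg.

23.333 kg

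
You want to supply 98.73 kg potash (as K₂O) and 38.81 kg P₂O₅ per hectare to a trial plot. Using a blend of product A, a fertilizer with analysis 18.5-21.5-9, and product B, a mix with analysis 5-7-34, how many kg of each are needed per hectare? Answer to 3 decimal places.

94.076 kg product A, 265.480 kg product B

With a, b = kg per hectare of product A and product B:
K₂O: 0.09·a + 0.34·b = 98.73
P₂O₅: 0.215·a + 0.07·b = 38.81
Eliminate b: (row1) − 0.34/0.07·(row2) → -0.954286·a = -89.7757, so a = 94.0763.
Then b = (38.81 − 0.215·94.0763) / 0.07 = 265.4798.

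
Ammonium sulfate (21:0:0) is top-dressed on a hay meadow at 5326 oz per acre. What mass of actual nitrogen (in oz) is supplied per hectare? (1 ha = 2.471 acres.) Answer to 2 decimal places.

2763.71 oz N per hectare

nitrogen per acre = 5326 × 21% = 1118.46 oz.
Convert to per hectare: 1118.46 × 2.471 = 2763.7147 oz.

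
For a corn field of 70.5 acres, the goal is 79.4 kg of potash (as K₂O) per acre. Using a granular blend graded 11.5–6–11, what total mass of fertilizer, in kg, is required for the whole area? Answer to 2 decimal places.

Product per acre = 79.4 / 11% = 721.818 kg.
Total product = 721.818 × 70.5 = 50888.182 kg.

50888.18 kg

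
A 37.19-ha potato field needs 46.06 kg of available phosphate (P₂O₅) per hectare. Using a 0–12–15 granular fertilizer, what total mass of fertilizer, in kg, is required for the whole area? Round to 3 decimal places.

14274.762 kg

Product per hectare = 46.06 / 12% = 383.833 kg.
Total product = 383.833 × 37.19 = 14274.7617 kg.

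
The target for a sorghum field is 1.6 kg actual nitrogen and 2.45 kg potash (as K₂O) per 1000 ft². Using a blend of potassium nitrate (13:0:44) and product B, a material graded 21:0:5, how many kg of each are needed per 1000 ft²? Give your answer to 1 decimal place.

5.1 kg potassium nitrate, 4.5 kg product B

Let a = kg of potassium nitrate, b = kg of product B (per 1000 ft²).
N: 0.13·a + 0.21·b = 1.6
K₂O: 0.44·a + 0.05·b = 2.45
Solving simultaneously: a = 5.05821, b = 4.48778.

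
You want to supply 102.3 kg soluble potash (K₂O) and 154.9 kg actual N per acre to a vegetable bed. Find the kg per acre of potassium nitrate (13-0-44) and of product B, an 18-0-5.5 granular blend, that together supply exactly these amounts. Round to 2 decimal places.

With a, b = kg per acre of potassium nitrate and product B:
K₂O: 0.44·a + 0.055·b = 102.3
N: 0.13·a + 0.18·b = 154.9
Solving simultaneously: a = 137.328, b = 761.374.

137.33 kg potassium nitrate, 761.37 kg product B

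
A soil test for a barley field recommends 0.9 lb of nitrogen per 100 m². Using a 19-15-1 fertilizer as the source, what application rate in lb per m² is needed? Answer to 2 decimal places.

0.05 lb of product per sq m

Product per 100 m² = 0.9 / 19% = 4.73684 lb.
Convert to per m²: 4.73684 × 0.01 = 0.0473684 lb.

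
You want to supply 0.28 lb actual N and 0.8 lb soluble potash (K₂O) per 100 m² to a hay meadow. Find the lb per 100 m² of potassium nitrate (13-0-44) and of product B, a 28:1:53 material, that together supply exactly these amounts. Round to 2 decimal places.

1.39 lb potassium nitrate, 0.35 lb product B

With a, b = lb per 100 m² of potassium nitrate and product B:
N: 0.13·a + 0.28·b = 0.28
K₂O: 0.44·a + 0.53·b = 0.8
Solving simultaneously: a = 1.39227, b = 0.353591.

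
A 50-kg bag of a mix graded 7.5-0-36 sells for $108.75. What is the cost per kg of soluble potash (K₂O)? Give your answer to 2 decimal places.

$6.04 per kg K₂O

K₂O in bag = 50 × 36% = 18 kg.
Cost per kg K₂O = $108.75 / 18 = $6.0417.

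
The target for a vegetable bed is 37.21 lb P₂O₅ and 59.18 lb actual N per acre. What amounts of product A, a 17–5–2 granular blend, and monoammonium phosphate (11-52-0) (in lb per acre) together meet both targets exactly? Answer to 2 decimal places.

Let a = lb of product A, b = lb of monoammonium phosphate (per acre).
P₂O₅: 0.05·a + 0.52·b = 37.21
N: 0.17·a + 0.11·b = 59.18
Eliminate a: (row1) − 0.05/0.17·(row2) → 0.487647·b = 19.8041, so b = 40.6116.
Back-substitute: a = (37.21 − 0.52·40.6116) / 0.05 = 321.8396.

321.84 lb product A, 40.61 lb monoammonium phosphate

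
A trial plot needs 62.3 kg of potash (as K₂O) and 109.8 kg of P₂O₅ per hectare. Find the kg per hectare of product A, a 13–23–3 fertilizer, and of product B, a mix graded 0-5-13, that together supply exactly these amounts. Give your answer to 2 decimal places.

Per-hectare balance (a = product A, b = product B):
K₂O: 0.03·a + 0.13·b = 62.3
P₂O₅: 0.23·a + 0.05·b = 109.8
From row1: a = (62.3 − 0.13·b) / 0.03.
Into row2: 0.23·(62.3 − 0.13·b)/0.03 + 0.05·b = 109.8 → b = 388.556, a = 392.923.

392.92 kg product A, 388.56 kg product B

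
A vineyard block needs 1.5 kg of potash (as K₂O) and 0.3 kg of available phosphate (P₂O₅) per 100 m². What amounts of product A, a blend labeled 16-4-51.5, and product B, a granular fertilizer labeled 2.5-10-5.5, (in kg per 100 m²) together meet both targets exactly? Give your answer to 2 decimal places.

Per-100 m² balance (a = product A, b = product B):
K₂O: 0.515·a + 0.055·b = 1.5
P₂O₅: 0.04·a + 0.1·b = 0.3
Solving simultaneously: a = 2.70791, b = 1.91684.

2.71 kg product A, 1.92 kg product B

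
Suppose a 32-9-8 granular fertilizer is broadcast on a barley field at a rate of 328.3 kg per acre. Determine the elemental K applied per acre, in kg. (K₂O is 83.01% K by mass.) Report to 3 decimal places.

21.802 kg K per acre

K₂O per acre = 328.3 × 8% = 26.264 kg.
Elemental K = 26.264 × 0.8301 = 21.8017 kg per acre.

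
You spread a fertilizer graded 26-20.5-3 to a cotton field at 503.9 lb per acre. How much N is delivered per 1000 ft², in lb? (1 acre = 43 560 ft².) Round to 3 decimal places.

3.008 lb N per thousand sq ft

nitrogen per acre = 503.9 × 26% = 131.014 lb.
Convert to per 1000 ft²: 131.014 × 0.0229568 = 3.00767 lb.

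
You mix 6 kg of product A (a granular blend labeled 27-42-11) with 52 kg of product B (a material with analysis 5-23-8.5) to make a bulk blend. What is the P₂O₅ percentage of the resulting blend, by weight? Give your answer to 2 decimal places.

24.97% P₂O₅

Total mass = 6 + 52 = 58 kg.
P₂O₅ mass = 42%×6 + 23%×52 = 14.48 kg.
% P₂O₅ = 14.48 / 58 = 24.9655%.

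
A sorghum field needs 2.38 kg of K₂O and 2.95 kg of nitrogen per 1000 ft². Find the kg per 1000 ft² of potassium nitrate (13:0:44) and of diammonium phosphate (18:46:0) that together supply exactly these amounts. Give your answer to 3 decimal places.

5.409 kg potassium nitrate, 12.482 kg diammonium phosphate

With a, b = kg per 1000 ft² of potassium nitrate and diammonium phosphate:
K₂O: 0.44·a + 0·b = 2.38
N: 0.13·a + 0.18·b = 2.95
From row1: a = (2.38 − 0·b) / 0.44.
Into row2: 0.13·(2.38 − 0·b)/0.44 + 0.18·b = 2.95 → b = 12.4823, a = 5.40909.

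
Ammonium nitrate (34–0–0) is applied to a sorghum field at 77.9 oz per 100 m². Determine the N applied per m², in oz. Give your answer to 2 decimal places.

nitrogen per 100 m² = 77.9 × 34% = 26.486 oz.
Convert to per m²: 26.486 × 0.01 = 0.26486 oz.

0.26 oz N per sq m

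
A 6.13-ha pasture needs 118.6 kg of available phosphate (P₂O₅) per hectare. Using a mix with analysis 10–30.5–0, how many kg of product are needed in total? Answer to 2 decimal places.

2383.67 kg

Product per hectare = 118.6 / 30.5% = 388.852 kg.
Total product = 388.852 × 6.13 = 2383.666 kg.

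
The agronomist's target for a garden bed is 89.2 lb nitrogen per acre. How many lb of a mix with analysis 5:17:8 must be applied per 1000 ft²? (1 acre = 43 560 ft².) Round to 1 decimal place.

41.0 lb of product per thousand sq ft

Product per acre = 89.2 / 5% = 1784 lb.
Convert to per 1000 ft²: 1784 × 0.0229568 = 40.955 lb.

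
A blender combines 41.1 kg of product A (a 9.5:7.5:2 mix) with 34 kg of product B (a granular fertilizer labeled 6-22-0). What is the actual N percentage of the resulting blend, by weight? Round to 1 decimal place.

7.9% N

Total mass = 41.1 + 34 = 75.1 kg.
N mass = 9.5%×41.1 + 6%×34 = 5.9445 kg.
% N = 5.9445 / 75.1 = 7.91545%.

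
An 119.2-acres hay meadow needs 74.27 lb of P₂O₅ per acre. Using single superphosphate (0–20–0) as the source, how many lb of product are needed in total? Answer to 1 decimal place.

Product per acre = 74.27 / 20% = 371.35 lb.
Total product = 371.35 × 119.2 = 44264.92 lb.

44264.9 lb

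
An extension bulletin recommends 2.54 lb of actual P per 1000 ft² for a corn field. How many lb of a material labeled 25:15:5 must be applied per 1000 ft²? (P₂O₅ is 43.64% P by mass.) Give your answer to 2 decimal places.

38.80 lb of product per thousand sq ft

As P₂O₅: 2.54 / 0.4364 = 5.82035 lb per 1000 ft².
Product per 1000 ft² = 5.82035 / 15% = 38.8023 lb.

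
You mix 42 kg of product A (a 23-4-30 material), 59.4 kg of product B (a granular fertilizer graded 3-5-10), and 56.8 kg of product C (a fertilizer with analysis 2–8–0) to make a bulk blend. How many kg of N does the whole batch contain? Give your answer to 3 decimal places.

12.578 kg N

N mass = 23%×42 + 3%×59.4 + 2%×56.8 = 12.578 kg.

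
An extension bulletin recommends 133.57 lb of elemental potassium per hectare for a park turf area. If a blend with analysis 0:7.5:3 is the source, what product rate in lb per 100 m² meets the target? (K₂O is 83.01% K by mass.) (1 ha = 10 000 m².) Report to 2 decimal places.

53.64 lb of product per hundred sq m

As K₂O: 133.57 / 0.8301 = 160.908 lb per hectare.
Product per hectare = 160.908 / 3% = 5363.61 lb.
Convert to per 100 m²: 5363.61 × 0.01 = 53.6361 lb.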